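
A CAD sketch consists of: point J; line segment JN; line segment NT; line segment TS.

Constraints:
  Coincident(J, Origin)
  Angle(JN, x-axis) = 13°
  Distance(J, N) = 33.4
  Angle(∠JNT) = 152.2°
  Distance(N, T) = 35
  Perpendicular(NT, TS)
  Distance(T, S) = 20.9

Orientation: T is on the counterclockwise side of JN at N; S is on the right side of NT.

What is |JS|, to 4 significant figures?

74.14

∠JNT = 152.2°, so NT runs at 13.0° + (180° − 152.2°) = 40.80° from the x-axis; with |NT| = 35.0, T = N + 35.0·(cos 40.80°, sin 40.80°) = (59.04, 30.38). The perpendicularity gives TS at right angles to NT; with |TS| = 20.9 on the right of NT, S = T + 20.9·(0.6534, -0.7570) = (72.70, 14.56). Then |JS| = |S − J| = 74.14.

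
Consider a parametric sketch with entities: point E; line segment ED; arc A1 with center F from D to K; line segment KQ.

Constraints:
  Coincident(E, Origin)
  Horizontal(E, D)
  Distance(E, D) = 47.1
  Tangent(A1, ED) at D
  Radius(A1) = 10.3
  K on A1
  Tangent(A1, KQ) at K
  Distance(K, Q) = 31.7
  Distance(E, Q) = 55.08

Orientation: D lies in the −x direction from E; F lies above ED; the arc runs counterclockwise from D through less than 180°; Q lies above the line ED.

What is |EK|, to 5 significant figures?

38.145

Checks: |FK| = 10.30 ✓; ∠(FK, KQ) = 90.00° ✓; |KQ| = 31.70 ✓; |EQ| = 55.08 ✓.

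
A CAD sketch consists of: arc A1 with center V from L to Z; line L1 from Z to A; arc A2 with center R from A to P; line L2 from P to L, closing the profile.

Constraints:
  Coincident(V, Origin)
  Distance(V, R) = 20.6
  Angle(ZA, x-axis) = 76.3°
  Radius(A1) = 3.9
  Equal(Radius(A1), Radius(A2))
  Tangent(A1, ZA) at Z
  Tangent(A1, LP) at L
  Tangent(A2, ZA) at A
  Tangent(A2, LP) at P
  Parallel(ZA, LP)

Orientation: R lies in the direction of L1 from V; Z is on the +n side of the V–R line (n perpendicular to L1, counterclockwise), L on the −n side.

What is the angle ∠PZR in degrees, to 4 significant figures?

10.02°

Tangency of A1 to both parallel lines with radius 3.9 puts Z and L at V ± 3.9·n: Z = (-3.789, 0.9237), L = (3.789, -0.9237). Equal radii place A and P the same way about R: A = R + 3.9·n = (1.090, 20.94), P = R − 3.9·n = (8.668, 19.09). Then cos ∠PZR = ZP·ZR / (|ZP||ZR|), giving 10.02°.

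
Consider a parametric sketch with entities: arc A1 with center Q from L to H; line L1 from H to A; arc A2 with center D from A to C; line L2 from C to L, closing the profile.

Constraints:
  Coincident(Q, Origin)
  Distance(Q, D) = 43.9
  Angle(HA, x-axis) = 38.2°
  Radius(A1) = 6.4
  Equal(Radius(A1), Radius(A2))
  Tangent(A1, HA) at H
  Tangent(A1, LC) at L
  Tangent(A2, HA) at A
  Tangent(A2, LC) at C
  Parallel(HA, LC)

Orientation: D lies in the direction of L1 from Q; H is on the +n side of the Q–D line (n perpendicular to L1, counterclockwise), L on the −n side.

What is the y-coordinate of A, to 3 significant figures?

32.2

The slot axis is L1's direction at 38.2°, so u = (cos 38.2°, sin 38.2°) = (0.786, 0.618) and n = (−sin 38.2°, cos 38.2°) = (-0.618, 0.786). Q is at the origin and D lies 43.9 along u from Q, so D = 43.9·u = (34.5, 27.1). Tangency of A1 to both parallel lines with radius 6.4 puts H and L at Q ± 6.4·n: H = (-3.96, 5.03), L = (3.96, -5.03). Equal radii place A and C the same way about D: A = D + 6.4·n = (30.5, 32.2), C = D − 6.4·n = (38.5, 22.1). So A.y = 32.2.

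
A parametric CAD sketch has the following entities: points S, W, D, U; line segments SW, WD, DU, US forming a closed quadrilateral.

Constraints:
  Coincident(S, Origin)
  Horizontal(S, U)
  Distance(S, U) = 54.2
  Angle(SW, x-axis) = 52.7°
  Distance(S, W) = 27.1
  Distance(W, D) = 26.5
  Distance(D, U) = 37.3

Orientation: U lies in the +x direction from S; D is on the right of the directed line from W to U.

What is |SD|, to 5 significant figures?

17.919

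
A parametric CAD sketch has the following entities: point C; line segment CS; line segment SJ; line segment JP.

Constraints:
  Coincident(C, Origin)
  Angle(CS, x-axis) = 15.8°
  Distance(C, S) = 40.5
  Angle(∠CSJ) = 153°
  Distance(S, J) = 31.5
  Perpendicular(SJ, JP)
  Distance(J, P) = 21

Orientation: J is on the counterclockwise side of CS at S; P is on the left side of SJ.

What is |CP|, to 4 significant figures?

67.64

C is at the origin; CS runs at 15.8° with length 40.5, so S = 40.5·(cos 15.8°, sin 15.8°) = (38.97, 11.03). ∠CSJ = 153.0°, so SJ runs at 15.8° + (180° − 153.0°) = 42.80° from the x-axis; with |SJ| = 31.5, J = S + 31.5·(cos 42.80°, sin 42.80°) = (62.08, 32.43). SJ is perpendicular to JP; with |JP| = 21.0 on the left of SJ, P = J + 21.0·(-0.6794, 0.7337) = (47.81, 47.84). Then |CP| = |P − C| = 67.64.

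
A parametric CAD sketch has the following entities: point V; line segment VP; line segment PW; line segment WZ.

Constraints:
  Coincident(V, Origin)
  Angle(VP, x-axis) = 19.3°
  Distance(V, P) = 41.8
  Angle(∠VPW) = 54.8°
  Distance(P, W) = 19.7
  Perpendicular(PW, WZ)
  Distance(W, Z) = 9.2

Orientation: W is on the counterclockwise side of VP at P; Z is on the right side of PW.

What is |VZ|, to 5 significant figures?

43.579

V is at the origin; VP runs at 19.3° with length 41.8, so P = 41.8·(cos 19.3°, sin 19.3°) = (39.451, 13.816). ∠VPW = 54.8°, so PW runs at 19.3° + (180° − 54.8°) = 144.50° from the x-axis; with |PW| = 19.7, W = P + 19.7·(cos 144.50°, sin 144.50°) = (23.413, 25.255). PW is perpendicular to WZ; with |WZ| = 9.2 on the right of PW, Z = W + 9.2·(0.58070, 0.81412) = (28.755, 32.745). Then |VZ| = |Z − V| = 43.579.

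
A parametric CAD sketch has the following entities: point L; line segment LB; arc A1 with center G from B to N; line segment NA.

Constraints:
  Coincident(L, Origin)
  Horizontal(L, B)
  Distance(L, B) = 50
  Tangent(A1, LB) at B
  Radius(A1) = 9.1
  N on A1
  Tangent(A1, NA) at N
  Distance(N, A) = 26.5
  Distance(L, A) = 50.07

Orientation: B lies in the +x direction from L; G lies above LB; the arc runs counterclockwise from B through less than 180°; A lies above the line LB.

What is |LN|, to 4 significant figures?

58.38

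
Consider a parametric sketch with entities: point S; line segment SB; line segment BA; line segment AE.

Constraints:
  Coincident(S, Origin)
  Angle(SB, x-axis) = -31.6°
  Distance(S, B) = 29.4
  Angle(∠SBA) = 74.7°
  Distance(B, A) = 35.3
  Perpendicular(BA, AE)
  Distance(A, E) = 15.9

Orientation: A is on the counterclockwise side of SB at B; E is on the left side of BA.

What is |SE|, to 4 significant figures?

30.23

S is at the origin; SB runs at -31.6° with length 29.4, so B = 29.4·(cos -31.6°, sin -31.6°) = (25.04, -15.41). ∠SBA = 74.7°, so BA runs at -31.6° + (180° − 74.7°) = 73.70° from the x-axis; with |BA| = 35.3, A = B + 35.3·(cos 73.70°, sin 73.70°) = (34.95, 18.48). The perpendicularity gives AE at right angles to BA; with |AE| = 15.9 on the left of BA, E = A + 15.9·(-0.9598, 0.2807) = (19.69, 22.94). Then |SE| = |E − S| = 30.23.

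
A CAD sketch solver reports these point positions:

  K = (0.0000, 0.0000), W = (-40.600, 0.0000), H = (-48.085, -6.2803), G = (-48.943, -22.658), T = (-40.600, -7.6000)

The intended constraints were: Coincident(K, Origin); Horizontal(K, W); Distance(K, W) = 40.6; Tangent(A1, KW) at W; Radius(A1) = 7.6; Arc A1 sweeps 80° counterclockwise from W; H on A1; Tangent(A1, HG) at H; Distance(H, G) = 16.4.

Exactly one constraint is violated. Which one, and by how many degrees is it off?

Tangent(A1, HG) at H — off by 7.00°.

K = (0.00, 0.00) ✓; K.y = 0.00, W.y = 0.00 ✓; |KW| = 40.60 ✓; ∠(TW, WK) = 90.00° ✓; |TW| = 7.600 ✓; bearing(T→H) − bearing(T→W) = 80.00° ✓; |TH| = 7.600 ✓; ∠(TH, HG) = 83.00° ✗; |HG| = 16.40 ✓.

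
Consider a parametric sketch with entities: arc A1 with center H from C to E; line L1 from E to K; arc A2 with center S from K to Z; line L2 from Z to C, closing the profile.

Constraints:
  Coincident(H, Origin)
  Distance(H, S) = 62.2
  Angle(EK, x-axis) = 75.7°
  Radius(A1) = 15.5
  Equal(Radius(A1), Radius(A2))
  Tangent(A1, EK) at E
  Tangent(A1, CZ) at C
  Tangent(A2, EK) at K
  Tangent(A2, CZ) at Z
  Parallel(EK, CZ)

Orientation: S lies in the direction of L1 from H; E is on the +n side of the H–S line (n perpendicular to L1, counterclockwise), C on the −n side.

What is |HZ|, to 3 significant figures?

64.1

Tangency of A1 to both parallel lines with radius 15.5 puts E and C at H ± 15.5·n: E = (-15.0, 3.83), C = (15.0, -3.83). Equal radii place K and Z the same way about S: K = S + 15.5·n = (0.344, 64.1), Z = S − 15.5·n = (30.4, 56.4). Then |HZ| = |Z − H| = 64.1.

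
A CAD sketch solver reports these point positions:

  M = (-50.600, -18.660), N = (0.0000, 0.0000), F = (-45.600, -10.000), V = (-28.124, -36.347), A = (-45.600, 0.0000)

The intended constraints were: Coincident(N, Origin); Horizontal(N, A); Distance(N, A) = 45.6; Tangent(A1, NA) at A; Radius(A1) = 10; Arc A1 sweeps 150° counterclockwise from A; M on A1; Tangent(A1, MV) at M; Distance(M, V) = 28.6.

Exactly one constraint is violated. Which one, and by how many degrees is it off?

Tangent(A1, MV) at M — off by 8.20°.

N = (0.00, 0.00) ✓; N.y = 0.00, A.y = 0.00 ✓; |NA| = 45.60 ✓; ∠(FA, AN) = 90.00° ✓; |FA| = 10.00 ✓; bearing(F→M) − bearing(F→A) = 150.0° ✓; |FM| = 10.00 ✓; ∠(FM, MV) = 98.20° ✗; |MV| = 28.60 ✓.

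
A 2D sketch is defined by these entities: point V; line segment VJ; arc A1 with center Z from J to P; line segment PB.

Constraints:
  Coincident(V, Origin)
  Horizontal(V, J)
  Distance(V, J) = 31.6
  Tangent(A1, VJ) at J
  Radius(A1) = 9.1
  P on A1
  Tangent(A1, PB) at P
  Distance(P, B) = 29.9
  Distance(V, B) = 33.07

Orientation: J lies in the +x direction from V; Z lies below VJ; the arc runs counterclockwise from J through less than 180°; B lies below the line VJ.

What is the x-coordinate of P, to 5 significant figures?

23.501

Checks: |ZP| = 9.100 ✓; ∠(ZP, PB) = 90.00° ✓; |PB| = 29.90 ✓; |VB| = 33.07 ✓.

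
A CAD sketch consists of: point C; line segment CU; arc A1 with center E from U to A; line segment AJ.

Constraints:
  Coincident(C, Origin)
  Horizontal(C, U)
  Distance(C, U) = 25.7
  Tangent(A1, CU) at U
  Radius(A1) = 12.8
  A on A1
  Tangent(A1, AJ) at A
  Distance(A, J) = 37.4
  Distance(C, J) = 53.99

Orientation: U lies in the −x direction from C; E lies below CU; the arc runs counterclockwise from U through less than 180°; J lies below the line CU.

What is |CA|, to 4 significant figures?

41.47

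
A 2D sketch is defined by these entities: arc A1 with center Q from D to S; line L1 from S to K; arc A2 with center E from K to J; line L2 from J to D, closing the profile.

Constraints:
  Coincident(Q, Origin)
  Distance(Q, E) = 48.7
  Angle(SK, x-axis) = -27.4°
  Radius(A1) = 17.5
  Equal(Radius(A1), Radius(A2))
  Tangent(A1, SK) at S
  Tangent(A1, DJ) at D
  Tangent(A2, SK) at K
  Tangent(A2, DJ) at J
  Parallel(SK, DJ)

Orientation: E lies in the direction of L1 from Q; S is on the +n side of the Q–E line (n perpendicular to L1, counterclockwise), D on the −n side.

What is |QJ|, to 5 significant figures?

51.749

Tangency of A1 to both parallel lines with radius 17.5 puts S and D at Q ± 17.5·n: S = (8.0535, 15.537), D = (-8.0535, -15.537). Equal radii place K and J the same way about E: K = E + 17.5·n = (51.290, -6.8750), J = E − 17.5·n = (35.183, -37.948). Then |QJ| = |J − Q| = 51.749.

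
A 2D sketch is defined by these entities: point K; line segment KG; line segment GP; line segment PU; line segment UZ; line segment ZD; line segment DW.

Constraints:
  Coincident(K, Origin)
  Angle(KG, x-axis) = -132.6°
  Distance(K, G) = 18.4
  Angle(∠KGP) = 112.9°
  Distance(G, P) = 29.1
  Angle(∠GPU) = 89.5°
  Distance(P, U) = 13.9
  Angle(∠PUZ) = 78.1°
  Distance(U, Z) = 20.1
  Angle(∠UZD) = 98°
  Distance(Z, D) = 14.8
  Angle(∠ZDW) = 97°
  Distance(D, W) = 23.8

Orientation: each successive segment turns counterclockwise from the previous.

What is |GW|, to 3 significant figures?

34.8

∠UZD = 98.0° gives ZD at -151° from the x-axis; with |ZD| = 14.8, D = (-12.8, -25.2). ∠ZDW = 97.0° gives DW at -68.1° from the x-axis; with |DW| = 23.8, W = (-3.94, -47.3). Then |GW| = |W − G| = 34.8.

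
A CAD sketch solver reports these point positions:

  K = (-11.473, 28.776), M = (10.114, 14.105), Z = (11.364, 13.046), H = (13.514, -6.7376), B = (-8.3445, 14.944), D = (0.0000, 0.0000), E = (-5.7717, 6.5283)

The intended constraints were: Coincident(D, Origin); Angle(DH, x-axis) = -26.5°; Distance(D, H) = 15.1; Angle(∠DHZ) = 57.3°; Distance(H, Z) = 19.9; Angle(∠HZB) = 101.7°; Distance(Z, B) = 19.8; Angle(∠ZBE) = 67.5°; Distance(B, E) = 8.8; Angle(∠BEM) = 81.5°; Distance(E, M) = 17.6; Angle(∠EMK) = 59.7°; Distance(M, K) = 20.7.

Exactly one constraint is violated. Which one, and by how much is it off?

Distance(M, K) = 20.7 — off by 5.40.

D = (0.00, 0.00) ✓; DH at -26.50° ✓; |DH| = 15.10 ✓; ∠DHZ = 57.30° ✓; |HZ| = 19.90 ✓; ∠HZB = 101.7° ✓; |ZB| = 19.80 ✓; ∠ZBE = 67.50° ✓; |BE| = 8.800 ✓; ∠BEM = 81.50° ✓; |EM| = 17.60 ✓; ∠EMK = 59.70° ✓; |MK| = 26.10 ✗.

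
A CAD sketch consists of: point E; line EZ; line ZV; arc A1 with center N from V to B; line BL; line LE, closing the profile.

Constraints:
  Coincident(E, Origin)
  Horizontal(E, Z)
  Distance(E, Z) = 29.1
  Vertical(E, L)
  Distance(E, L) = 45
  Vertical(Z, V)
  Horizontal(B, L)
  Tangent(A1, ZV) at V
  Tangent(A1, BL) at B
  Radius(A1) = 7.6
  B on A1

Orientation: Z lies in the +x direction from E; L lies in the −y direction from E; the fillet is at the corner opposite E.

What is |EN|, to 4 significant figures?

43.14

E is at the origin; E and Z share the same y with |EZ| = 29.1 and Z on the +x side, so Z = (29.10, 0.000). E and L share the same x with |EL| = 45.0 and L on the −y side, so L = (0.000, -45.00). The virtual corner opposite E is at (29.10, -45.00). The tangent condition forces NV to be normal to ZV and the tangent condition forces NB to be normal to BL, with radius 7.6, so the center N sits 7.6 in from both sides at N = (21.50, -37.40). Then |EN| = |N − E| = 43.14.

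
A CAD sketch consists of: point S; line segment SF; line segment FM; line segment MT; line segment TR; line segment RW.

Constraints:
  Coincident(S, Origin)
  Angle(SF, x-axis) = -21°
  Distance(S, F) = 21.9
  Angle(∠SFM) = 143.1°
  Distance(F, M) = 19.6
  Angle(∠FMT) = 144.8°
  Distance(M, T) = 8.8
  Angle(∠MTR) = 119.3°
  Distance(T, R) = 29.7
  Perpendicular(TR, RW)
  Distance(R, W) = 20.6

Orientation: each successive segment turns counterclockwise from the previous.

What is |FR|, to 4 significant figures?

41.97

S is at the origin; SF runs at -21.0° with length 21.9, so F = (20.45, -7.848). ∠SFM = 143.1° gives FM at 15.90° from the x-axis; with |FM| = 19.6, M = (39.30, -2.479). ∠FMT = 144.8° gives MT at 51.10° from the x-axis; with |MT| = 8.8, T = (44.82, 4.370). ∠MTR = 119.3° gives TR at 111.8° from the x-axis; with |TR| = 29.7, R = (33.79, 31.95). Then |FR| = |R − F| = 41.97.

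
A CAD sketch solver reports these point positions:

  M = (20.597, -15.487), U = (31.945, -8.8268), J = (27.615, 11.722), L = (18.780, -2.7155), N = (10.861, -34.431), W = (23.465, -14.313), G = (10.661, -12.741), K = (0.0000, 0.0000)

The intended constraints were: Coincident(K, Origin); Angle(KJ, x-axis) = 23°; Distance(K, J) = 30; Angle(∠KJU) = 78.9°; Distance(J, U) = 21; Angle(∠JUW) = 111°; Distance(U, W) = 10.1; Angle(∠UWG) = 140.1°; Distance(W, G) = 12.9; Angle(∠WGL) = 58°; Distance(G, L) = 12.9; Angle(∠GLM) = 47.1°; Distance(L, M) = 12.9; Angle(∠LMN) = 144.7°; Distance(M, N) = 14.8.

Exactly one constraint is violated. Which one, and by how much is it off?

Distance(M, N) = 14.8 — off by 6.50.

K = (0.00, 0.00) ✓; KJ at 23.00° ✓; |KJ| = 30.00 ✓; ∠KJU = 78.90° ✓; |JU| = 21.00 ✓; ∠JUW = 111.0° ✓; |UW| = 10.10 ✓; ∠UWG = 140.1° ✓; |WG| = 12.90 ✓; ∠WGL = 58.00° ✓; |GL| = 12.90 ✓; ∠GLM = 47.10° ✓; |LM| = 12.90 ✓; ∠LMN = 144.7° ✓; |MN| = 21.30 ✗.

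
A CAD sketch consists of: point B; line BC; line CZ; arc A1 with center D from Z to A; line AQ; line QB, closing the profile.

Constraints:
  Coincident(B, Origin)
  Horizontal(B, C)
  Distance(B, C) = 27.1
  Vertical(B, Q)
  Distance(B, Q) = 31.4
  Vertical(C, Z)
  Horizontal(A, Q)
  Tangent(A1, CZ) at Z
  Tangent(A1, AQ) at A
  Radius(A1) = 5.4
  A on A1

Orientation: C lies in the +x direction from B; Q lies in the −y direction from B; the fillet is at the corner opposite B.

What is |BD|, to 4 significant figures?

33.87

B is at the origin; BC is horizontal with |BC| = 27.1 and C on the +x side, so C = (27.10, 0.000). B and Q share the same x with |BQ| = 31.4 and Q on the −y side, so Q = (0.000, -31.40). The virtual corner opposite B is at (27.10, -31.40). Since A1 is tangent to CZ there, DZ ⟂ CZ and tangency of A1 to AQ means the radius DA is perpendicular to AQ, with radius 5.4, so the center D sits 5.4 in from both sides at D = (21.70, -26.00). Then |BD| = |D − B| = 33.87.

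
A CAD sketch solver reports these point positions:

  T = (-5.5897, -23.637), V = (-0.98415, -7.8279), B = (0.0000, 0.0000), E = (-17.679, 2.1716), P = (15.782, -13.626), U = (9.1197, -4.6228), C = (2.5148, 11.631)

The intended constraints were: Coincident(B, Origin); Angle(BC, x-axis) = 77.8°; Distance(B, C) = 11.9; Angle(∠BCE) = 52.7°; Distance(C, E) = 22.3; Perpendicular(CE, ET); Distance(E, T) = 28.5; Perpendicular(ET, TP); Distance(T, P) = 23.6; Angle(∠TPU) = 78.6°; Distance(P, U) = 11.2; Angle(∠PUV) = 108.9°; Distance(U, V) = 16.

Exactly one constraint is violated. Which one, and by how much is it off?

Distance(U, V) = 16 — off by 5.40.

B = (0.00, 0.00) ✓; BC at 77.80° ✓; |BC| = 11.90 ✓; ∠BCE = 52.70° ✓; |CE| = 22.30 ✓; ∠(CE, ET) = 90.00° ✓; |ET| = 28.50 ✓; ∠(ET, TP) = 90.00° ✓; |TP| = 23.60 ✓; ∠TPU = 78.60° ✓; |PU| = 11.20 ✓; ∠PUV = 108.9° ✓; |UV| = 10.60 ✗.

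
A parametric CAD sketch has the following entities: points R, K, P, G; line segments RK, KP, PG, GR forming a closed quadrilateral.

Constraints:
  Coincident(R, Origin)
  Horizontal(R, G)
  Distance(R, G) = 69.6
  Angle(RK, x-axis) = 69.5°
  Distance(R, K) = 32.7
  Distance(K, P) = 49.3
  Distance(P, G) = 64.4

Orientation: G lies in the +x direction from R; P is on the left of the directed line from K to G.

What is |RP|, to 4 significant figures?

79.15

R is at the origin; R and G share the same y with |RG| = 69.6 and G in +x, so G = (69.6, 0). RK runs at 69.5° with |RK| = 32.7, so K = (11.45, 30.63). P is determined by |KP| = 49.3 and |PG| = 64.4 together: it lies at the intersection of circle(K, 49.3) and circle(G, 64.4). With |KG| = 65.72, the foot of the radical line on KG is 19.80 from K and the perpendicular offset is √(49.3² − 19.80²) = 45.15. Taking the left-of-KG solution: P = (50.01, 61.35).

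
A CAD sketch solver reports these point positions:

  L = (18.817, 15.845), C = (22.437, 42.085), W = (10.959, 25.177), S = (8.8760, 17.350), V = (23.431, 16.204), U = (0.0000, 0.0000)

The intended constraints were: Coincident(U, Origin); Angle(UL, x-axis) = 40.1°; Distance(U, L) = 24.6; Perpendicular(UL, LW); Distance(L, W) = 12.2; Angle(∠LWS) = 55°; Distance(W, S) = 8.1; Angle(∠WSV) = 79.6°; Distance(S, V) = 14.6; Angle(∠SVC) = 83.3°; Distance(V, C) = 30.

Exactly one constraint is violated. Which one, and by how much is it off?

Distance(V, C) = 30 — off by 4.10.

U = (0.00, 0.00) ✓; UL at 40.10° ✓; |UL| = 24.60 ✓; ∠(UL, LW) = 90.00° ✓; |LW| = 12.20 ✓; ∠LWS = 55.00° ✓; |WS| = 8.099 ✓; ∠WSV = 79.60° ✓; |SV| = 14.60 ✓; ∠SVC = 83.30° ✓; |VC| = 25.90 ✗.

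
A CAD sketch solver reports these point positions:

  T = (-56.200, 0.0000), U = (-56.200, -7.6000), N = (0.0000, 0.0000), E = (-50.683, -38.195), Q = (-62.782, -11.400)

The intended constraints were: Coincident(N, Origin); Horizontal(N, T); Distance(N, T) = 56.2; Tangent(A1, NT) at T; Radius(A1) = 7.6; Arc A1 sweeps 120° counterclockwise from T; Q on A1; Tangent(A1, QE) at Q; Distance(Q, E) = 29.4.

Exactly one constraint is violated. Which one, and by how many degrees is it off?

Tangent(A1, QE) at Q — off by 5.70°.

N = (0.00, 0.00) ✓; N.y = 0.00, T.y = 0.00 ✓; |NT| = 56.20 ✓; ∠(UT, TN) = 90.00° ✓; |UT| = 7.600 ✓; bearing(U→Q) − bearing(U→T) = 120.0° ✓; |UQ| = 7.600 ✓; ∠(UQ, QE) = 95.70° ✗; |QE| = 29.40 ✓.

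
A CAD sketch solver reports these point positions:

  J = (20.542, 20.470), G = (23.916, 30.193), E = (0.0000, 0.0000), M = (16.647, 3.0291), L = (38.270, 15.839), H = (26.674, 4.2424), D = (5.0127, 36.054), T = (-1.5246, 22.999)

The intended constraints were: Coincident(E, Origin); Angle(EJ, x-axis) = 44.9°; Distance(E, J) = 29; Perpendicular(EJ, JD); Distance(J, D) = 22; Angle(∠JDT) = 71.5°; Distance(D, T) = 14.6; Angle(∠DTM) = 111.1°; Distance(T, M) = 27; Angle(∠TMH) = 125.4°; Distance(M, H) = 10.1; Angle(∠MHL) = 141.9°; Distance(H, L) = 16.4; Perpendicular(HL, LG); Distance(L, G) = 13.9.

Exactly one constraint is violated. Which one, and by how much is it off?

Distance(L, G) = 13.9 — off by 6.40.

E = (0.00, 0.00) ✓; EJ at 44.90° ✓; |EJ| = 29.00 ✓; ∠(EJ, JD) = 90.00° ✓; |JD| = 22.00 ✓; ∠JDT = 71.50° ✓; |DT| = 14.60 ✓; ∠DTM = 111.1° ✓; |TM| = 27.00 ✓; ∠TMH = 125.4° ✓; |MH| = 10.10 ✓; ∠MHL = 141.9° ✓; |HL| = 16.40 ✓; ∠(HL, LG) = 90.00° ✓; |LG| = 20.30 ✗.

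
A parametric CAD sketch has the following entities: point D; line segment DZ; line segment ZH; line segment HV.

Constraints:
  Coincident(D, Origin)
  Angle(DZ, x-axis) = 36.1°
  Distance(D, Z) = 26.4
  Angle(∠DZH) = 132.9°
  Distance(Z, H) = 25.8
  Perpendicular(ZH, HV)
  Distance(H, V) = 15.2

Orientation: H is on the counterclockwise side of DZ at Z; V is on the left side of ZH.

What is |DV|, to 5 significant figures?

43.966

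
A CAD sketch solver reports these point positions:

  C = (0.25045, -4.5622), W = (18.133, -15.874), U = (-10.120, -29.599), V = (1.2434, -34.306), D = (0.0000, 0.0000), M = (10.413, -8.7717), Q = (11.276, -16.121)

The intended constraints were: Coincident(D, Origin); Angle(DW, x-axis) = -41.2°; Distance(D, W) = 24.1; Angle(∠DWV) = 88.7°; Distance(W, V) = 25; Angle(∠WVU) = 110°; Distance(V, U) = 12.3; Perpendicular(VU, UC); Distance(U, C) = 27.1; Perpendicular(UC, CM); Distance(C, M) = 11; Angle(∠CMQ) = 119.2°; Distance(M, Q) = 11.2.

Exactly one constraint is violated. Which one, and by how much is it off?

Distance(M, Q) = 11.2 — off by 3.80.

D = (0.00, 0.00) ✓; DW at -41.20° ✓; |DW| = 24.10 ✓; ∠DWV = 88.70° ✓; |WV| = 25.00 ✓; ∠WVU = 110.0° ✓; |VU| = 12.30 ✓; ∠(VU, UC) = 90.00° ✓; |UC| = 27.10 ✓; ∠(UC, CM) = 90.00° ✓; |CM| = 11.00 ✓; ∠CMQ = 119.2° ✓; |MQ| = 7.400 ✗.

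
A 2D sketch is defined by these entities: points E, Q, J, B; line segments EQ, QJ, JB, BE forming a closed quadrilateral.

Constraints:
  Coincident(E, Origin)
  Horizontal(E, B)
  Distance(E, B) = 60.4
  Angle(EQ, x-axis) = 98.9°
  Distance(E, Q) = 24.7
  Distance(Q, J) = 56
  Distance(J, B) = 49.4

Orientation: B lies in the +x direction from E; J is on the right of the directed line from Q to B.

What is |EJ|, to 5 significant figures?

32.777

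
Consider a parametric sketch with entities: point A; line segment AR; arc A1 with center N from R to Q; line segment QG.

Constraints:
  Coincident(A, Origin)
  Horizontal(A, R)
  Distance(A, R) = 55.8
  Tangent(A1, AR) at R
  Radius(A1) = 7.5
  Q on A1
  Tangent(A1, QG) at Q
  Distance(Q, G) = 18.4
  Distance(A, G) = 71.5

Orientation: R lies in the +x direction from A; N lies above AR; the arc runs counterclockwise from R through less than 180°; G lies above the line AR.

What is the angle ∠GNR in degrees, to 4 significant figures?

143.9°

A is at the origin; AR is horizontal with |AR| = 55.8 and R on the +x side, so R = (55.80, 0.000). A1 meets AR tangentially, so NR is at right angles to AR, so N = R + (0, 7.5) = (55.80, 7.500). Since NQ ⟂ QG (tangency), |NG| = √(7.5² + 18.4²) = 19.87 regardless of where Q sits on A1. So G lies on both circle(A, 71.5) and circle(N, 19.87); the above-AR intersection is G = (67.51, 23.55). Q is the foot of the tangent from G: Q = (63.08, 5.694).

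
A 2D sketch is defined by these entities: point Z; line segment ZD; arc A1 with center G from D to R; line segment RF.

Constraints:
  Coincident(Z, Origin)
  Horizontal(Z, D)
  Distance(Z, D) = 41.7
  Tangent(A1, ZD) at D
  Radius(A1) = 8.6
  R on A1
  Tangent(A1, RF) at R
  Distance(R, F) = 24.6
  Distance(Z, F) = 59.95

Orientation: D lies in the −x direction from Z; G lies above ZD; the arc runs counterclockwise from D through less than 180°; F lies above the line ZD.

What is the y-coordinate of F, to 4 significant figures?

33.37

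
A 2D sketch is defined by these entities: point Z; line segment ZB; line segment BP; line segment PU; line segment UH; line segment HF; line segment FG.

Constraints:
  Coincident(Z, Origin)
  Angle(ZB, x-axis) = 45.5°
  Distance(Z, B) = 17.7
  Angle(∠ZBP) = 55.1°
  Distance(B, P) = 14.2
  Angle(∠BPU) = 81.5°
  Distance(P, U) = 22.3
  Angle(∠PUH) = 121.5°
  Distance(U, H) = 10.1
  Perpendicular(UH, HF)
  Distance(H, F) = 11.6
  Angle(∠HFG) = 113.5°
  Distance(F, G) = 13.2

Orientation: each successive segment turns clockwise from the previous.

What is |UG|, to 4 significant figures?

16.98

Z is at the origin; ZB runs at 45.5° with length 17.7, so B = (12.41, 12.62). ∠ZBP = 55.1° gives BP at -79.40° from the x-axis; with |BP| = 14.2, P = (15.02, -1.333). ∠BPU = 81.5° gives PU at -177.9° from the x-axis; with |PU| = 22.3, U = (-7.267, -2.150). ∠PUH = 121.5° gives UH at 123.6° from the x-axis; with |UH| = 10.1, H = (-12.86, 6.262). UH ⟂ HF, so HF runs at 33.60°; with |HF| = 11.6, F = (-3.194, 12.68). ∠HFG = 113.5° gives FG at -32.90° from the x-axis; with |FG| = 13.2, G = (7.889, 5.512). Then |UG| = |G − U| = 16.98.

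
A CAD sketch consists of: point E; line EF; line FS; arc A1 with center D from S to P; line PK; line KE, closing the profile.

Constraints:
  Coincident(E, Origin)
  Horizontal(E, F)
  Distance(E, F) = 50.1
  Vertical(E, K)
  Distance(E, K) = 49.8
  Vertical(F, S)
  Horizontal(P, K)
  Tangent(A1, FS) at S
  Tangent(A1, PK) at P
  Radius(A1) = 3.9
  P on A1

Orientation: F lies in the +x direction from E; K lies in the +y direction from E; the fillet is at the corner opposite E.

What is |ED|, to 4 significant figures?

65.12

E and K share the same x with |EK| = 49.8 and K on the +y side, so K = (0.000, 49.80). The virtual corner opposite E is at (50.10, 49.80). A1 meets FS tangentially, so DS is at right angles to FS and since A1 is tangent to PK there, DP ⟂ PK, with radius 3.9, so the center D sits 3.9 in from both sides at D = (46.20, 45.90). Then |ED| = |D − E| = 65.12.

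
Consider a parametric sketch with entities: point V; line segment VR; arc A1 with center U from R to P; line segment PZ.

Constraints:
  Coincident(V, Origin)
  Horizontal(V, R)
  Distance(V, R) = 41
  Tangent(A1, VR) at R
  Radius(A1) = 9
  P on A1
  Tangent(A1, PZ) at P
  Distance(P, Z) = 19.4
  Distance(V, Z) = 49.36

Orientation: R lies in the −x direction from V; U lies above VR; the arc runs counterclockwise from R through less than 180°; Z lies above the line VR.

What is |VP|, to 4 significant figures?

34.66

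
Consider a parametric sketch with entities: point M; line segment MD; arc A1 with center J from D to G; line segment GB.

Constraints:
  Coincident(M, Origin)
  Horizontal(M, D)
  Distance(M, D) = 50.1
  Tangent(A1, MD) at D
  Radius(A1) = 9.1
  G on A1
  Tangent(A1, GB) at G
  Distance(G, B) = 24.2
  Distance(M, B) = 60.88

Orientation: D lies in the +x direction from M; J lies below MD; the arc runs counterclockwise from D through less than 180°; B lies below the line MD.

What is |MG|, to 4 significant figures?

43.31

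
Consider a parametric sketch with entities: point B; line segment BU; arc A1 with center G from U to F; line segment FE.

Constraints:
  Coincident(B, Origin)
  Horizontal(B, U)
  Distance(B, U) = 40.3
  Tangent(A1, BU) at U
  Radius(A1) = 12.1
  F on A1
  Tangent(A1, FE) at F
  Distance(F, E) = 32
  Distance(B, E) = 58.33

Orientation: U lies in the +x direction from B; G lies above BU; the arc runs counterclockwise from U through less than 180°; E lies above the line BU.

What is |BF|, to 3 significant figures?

54.0

B is at the origin; BU is horizontal with |BU| = 40.3 and U on the +x side, so U = (40.3, 0.00). The tangent condition forces GU to be normal to BU, so G = U + (0, 12.1) = (40.3, 12.1). Since GF ⟂ FE (tangency), |GE| = √(12.1² + 32.0²) = 34.2 regardless of where F sits on A1. So E lies on both circle(B, 58.33) and circle(G, 34.2); the above-BU intersection is E = (35.8, 46.0). F is the foot of the tangent from E: F = (51.0, 17.8).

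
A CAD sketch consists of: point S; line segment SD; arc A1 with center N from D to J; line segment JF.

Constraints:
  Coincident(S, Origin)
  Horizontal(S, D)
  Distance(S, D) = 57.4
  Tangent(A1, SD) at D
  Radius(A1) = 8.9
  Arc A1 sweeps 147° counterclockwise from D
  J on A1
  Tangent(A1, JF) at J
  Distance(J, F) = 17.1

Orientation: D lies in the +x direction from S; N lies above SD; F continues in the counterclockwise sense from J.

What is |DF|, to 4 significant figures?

27.38

S is at the origin; S and D share the same y with |SD| = 57.4 and D on the +x side, so D = (57.40, 0.000). Since A1 is tangent to SD there, ND ⟂ SD, so N = D + (0, 8.9) = (57.40, 8.900). On A1, D sits at bearing -90° from N; a 147° counterclockwise sweep puts J at bearing 57°, so J = N + 8.9·(cos 57°, sin 57°) = (62.25, 16.36). A1 meets JF tangentially, so NJ is at right angles to JF, so JF runs along (−sin 57°, cos 57°); with |JF| = 17.1, F = (47.91, 25.68). Then |DF| = |F − D| = 27.38.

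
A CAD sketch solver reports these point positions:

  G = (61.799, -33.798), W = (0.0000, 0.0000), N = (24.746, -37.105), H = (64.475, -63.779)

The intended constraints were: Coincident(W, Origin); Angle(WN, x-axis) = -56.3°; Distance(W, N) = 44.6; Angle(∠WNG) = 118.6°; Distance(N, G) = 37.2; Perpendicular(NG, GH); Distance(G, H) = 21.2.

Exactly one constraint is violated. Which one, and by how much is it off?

Distance(G, H) = 21.2 — off by 8.90.

W = (0.00, 0.00) ✓; WN at -56.30° ✓; |WN| = 44.60 ✓; ∠WNG = 118.6° ✓; |NG| = 37.20 ✓; ∠(NG, GH) = 90.00° ✓; |GH| = 30.10 ✗.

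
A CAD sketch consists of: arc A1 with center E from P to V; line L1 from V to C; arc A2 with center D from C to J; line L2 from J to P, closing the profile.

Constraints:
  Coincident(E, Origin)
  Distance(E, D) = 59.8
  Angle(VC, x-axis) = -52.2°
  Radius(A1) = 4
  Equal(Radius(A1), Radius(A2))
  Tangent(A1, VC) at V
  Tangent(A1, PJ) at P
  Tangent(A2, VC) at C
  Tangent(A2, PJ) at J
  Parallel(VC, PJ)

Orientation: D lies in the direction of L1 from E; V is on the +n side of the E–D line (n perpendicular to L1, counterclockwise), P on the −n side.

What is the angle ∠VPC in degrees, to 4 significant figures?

82.38°

The slot axis is L1's direction at -52.2°, so u = (cos -52.2°, sin -52.2°) = (0.6129, -0.7902) and n = (−sin -52.2°, cos -52.2°) = (0.7902, 0.6129). E is at the origin and D lies 59.8 along u from E, so D = 59.8·u = (36.65, -47.25). Tangency of A1 to both parallel lines with radius 4.0 puts V and P at E ± 4.0·n: V = (3.161, 2.452), P = (-3.161, -2.452). Equal radii place C and J the same way about D: C = D + 4.0·n = (39.81, -44.80), J = D − 4.0·n = (33.49, -49.70). Then cos ∠VPC = PV·PC / (|PV||PC|), giving 82.38°.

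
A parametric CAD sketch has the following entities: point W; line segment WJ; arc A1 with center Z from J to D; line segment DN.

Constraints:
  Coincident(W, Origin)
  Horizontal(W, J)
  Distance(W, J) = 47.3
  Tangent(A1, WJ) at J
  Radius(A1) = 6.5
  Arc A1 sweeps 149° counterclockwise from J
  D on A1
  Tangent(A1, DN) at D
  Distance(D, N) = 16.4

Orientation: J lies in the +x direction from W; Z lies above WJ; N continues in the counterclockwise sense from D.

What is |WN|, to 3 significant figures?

42.0

W is at the origin; WJ is horizontal with |WJ| = 47.3 and J on the +x side, so J = (47.3, 0.00). A1 meets WJ tangentially, so ZJ is at right angles to WJ, so Z = J + (0, 6.5) = (47.3, 6.50). On A1, J sits at bearing -90° from Z; a 149° counterclockwise sweep puts D at bearing 59°, so D = Z + 6.5·(cos 59°, sin 59°) = (50.6, 12.1). The tangent condition forces ZD to be normal to DN, so DN runs along (−sin 59°, cos 59°); with |DN| = 16.4, N = (36.6, 20.5). Then |WN| = |N − W| = 42.0.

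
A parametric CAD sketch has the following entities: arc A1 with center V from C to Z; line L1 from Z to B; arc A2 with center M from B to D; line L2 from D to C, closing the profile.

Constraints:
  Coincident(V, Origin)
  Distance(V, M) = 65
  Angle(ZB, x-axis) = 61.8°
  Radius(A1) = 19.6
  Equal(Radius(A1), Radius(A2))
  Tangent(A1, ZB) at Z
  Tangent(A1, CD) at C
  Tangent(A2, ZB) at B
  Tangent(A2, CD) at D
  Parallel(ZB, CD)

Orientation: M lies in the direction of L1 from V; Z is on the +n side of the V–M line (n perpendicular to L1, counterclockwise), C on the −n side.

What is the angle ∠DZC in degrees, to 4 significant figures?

58.91°

The slot axis is L1's direction at 61.8°, so u = (cos 61.8°, sin 61.8°) = (0.4726, 0.8813) and n = (−sin 61.8°, cos 61.8°) = (-0.8813, 0.4726). V is at the origin and M lies 65.0 along u from V, so M = 65.0·u = (30.72, 57.28). Tangency of A1 to both parallel lines with radius 19.6 puts Z and C at V ± 19.6·n: Z = (-17.27, 9.262), C = (17.27, -9.262). Equal radii place B and D the same way about M: B = M + 19.6·n = (13.44, 66.55), D = M − 19.6·n = (47.99, 48.02). Then cos ∠DZC = ZD·ZC / (|ZD||ZC|), giving 58.91°.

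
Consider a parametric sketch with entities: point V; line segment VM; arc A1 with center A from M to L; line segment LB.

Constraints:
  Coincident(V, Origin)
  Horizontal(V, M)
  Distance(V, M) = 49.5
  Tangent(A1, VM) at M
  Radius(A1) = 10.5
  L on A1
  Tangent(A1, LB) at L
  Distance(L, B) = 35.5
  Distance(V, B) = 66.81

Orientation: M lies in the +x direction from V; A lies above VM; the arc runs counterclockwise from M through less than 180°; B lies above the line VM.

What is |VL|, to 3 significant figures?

61.0

Checks: |AL| = 10.50 ✓; ∠(AL, LB) = 90.00° ✓; |LB| = 35.50 ✓; |VB| = 66.81 ✓.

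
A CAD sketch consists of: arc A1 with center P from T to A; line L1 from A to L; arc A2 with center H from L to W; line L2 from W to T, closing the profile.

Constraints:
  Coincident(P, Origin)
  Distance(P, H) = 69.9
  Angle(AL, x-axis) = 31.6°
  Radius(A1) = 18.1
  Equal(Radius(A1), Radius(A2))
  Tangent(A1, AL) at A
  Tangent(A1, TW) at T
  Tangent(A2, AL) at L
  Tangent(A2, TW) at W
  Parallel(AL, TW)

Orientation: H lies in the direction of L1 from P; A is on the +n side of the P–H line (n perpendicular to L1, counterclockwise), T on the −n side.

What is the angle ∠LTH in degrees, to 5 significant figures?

12.861°

The slot axis is L1's direction at 31.6°, so u = (cos 31.6°, sin 31.6°) = (0.85173, 0.52399) and n = (−sin 31.6°, cos 31.6°) = (-0.52399, 0.85173). P is at the origin and H lies 69.9 along u from P, so H = 69.9·u = (59.536, 36.627). Tangency of A1 to both parallel lines with radius 18.1 puts A and T at P ± 18.1·n: A = (-9.4841, 15.416), T = (9.4841, -15.416). Equal radii place L and W the same way about H: L = H + 18.1·n = (50.052, 52.043), W = H − 18.1·n = (69.020, 21.210). Then cos ∠LTH = TL·TH / (|TL||TH|), giving 12.861°.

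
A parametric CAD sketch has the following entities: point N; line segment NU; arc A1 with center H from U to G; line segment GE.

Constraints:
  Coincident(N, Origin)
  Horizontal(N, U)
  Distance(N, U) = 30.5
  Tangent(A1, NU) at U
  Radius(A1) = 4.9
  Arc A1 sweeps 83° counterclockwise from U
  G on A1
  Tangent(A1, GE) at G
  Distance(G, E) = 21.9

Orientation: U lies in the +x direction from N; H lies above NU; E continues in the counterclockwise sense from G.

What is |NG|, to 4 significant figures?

35.62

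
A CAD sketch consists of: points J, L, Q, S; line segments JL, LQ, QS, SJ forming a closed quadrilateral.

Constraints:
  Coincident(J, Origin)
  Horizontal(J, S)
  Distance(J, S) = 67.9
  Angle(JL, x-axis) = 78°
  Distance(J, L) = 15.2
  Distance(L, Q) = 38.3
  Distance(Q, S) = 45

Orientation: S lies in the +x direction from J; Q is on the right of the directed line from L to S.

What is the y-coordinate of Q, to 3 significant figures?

-16.0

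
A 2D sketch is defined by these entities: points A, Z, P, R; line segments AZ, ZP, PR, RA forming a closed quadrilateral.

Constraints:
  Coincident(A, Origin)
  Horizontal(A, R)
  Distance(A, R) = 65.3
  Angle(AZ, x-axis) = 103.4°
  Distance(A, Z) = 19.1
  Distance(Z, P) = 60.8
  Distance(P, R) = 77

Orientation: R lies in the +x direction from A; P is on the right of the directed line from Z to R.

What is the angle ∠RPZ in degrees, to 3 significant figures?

61.8°

A is at the origin; AR is horizontal with |AR| = 65.3 and R in +x, so R = (65.3, 0). AZ runs at 103.4° with |AZ| = 19.1, so Z = (-4.43, 18.6). P is determined by |ZP| = 60.8 and |PR| = 77.0 together: it lies at the intersection of circle(Z, 60.8) and circle(R, 77.0). With |ZR| = 72.2, the foot of the radical line on ZR is 20.6 from Z and the perpendicular offset is √(60.8² − 20.6²) = 57.2. Taking the right-of-ZR solution: P = (0.762, -42.0).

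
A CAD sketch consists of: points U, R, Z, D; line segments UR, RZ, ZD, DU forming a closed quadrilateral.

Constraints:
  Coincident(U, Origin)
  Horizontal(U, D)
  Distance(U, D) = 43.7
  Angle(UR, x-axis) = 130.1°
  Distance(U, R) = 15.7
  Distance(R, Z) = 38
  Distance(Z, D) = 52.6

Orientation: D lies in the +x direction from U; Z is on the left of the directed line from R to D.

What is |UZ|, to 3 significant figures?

44.3

U is at the origin; UD is horizontal with |UD| = 43.7 and D in +x, so D = (43.7, 0). UR runs at 130.1° with |UR| = 15.7, so R = (-10.1, 12.0). Z is determined by |RZ| = 38.0 and |ZD| = 52.6 together: it lies at the intersection of circle(R, 38.0) and circle(D, 52.6). With |RD| = 55.1, the foot of the radical line on RD is 15.6 from R and the perpendicular offset is √(38.0² − 15.6²) = 34.7. Taking the left-of-RD solution: Z = (12.6, 42.4).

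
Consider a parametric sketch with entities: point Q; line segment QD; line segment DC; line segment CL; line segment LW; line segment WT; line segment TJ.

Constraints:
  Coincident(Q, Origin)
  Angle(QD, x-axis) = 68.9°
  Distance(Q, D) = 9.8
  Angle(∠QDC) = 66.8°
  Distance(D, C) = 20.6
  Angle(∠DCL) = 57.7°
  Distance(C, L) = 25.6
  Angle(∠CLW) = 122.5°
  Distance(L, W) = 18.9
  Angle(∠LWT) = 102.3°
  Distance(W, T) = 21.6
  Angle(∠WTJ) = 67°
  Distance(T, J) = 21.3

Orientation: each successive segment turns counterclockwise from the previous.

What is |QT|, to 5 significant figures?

22.165

Q is at the origin; QD runs at 68.9° with length 9.8, so D = (3.5280, 9.1429). ∠QDC = 66.8° gives DC at -177.90° from the x-axis; with |DC| = 20.6, C = (-17.058, 8.3881). ∠DCL = 57.7° gives CL at -55.600° from the x-axis; with |CL| = 25.6, L = (-2.5950, -12.735). ∠CLW = 122.5° gives LW at 1.9000° from the x-axis; with |LW| = 18.9, W = (16.295, -12.108). ∠LWT = 102.3° gives WT at 79.600° from the x-axis; with |WT| = 21.6, T = (20.194, 9.1370). Then |QT| = |T − Q| = 22.165.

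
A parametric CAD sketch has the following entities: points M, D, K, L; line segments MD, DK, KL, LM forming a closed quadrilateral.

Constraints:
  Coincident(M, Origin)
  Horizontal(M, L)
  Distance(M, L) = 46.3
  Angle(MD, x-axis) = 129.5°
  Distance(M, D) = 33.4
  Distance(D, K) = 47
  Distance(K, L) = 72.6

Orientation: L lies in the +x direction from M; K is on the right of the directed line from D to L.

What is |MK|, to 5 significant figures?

31.375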